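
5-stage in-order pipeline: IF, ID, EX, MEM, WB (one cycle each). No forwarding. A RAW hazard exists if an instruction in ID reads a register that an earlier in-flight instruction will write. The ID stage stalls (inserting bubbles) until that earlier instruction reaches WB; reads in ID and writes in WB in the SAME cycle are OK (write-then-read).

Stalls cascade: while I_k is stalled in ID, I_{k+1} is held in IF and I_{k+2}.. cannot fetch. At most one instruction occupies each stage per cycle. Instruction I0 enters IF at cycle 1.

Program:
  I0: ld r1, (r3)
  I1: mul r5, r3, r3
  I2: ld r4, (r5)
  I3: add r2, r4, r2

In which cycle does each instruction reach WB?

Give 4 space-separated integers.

Answer: 5 6 9 12

Derivation:
I0 ld r1 <- r3: IF@1 ID@2 stall=0 (-) EX@3 MEM@4 WB@5
I1 mul r5 <- r3,r3: IF@2 ID@3 stall=0 (-) EX@4 MEM@5 WB@6
I2 ld r4 <- r5: IF@3 ID@4 stall=2 (RAW on I1.r5 (WB@6)) EX@7 MEM@8 WB@9
I3 add r2 <- r4,r2: IF@4 ID@7 stall=2 (RAW on I2.r4 (WB@9)) EX@10 MEM@11 WB@12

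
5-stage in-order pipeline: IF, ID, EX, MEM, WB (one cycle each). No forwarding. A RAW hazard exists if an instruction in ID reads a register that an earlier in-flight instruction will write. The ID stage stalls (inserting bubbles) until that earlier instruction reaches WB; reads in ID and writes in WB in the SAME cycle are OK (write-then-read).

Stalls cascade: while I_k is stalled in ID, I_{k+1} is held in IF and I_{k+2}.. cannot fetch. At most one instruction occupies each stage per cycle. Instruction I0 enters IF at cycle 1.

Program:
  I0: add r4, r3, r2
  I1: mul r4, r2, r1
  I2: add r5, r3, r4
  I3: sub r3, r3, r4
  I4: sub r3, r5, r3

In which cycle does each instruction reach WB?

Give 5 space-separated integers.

I0 add r4 <- r3,r2: IF@1 ID@2 stall=0 (-) EX@3 MEM@4 WB@5
I1 mul r4 <- r2,r1: IF@2 ID@3 stall=0 (-) EX@4 MEM@5 WB@6
I2 add r5 <- r3,r4: IF@3 ID@4 stall=2 (RAW on I1.r4 (WB@6)) EX@7 MEM@8 WB@9
I3 sub r3 <- r3,r4: IF@4 ID@7 stall=0 (-) EX@8 MEM@9 WB@10
I4 sub r3 <- r5,r3: IF@7 ID@8 stall=2 (RAW on I3.r3 (WB@10)) EX@11 MEM@12 WB@13

Answer: 5 6 9 10 13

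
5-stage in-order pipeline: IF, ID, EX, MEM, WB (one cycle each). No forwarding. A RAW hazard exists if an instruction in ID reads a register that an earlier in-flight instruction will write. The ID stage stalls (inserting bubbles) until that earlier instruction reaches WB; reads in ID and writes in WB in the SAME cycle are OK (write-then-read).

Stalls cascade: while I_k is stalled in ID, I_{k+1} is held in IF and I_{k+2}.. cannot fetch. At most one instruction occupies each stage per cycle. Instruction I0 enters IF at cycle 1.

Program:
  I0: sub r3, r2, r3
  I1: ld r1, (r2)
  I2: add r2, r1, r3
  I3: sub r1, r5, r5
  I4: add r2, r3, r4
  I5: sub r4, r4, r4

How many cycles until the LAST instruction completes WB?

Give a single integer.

I0 sub r3 <- r2,r3: IF@1 ID@2 stall=0 (-) EX@3 MEM@4 WB@5
I1 ld r1 <- r2: IF@2 ID@3 stall=0 (-) EX@4 MEM@5 WB@6
I2 add r2 <- r1,r3: IF@3 ID@4 stall=2 (RAW on I1.r1 (WB@6)) EX@7 MEM@8 WB@9
I3 sub r1 <- r5,r5: IF@4 ID@7 stall=0 (-) EX@8 MEM@9 WB@10
I4 add r2 <- r3,r4: IF@7 ID@8 stall=0 (-) EX@9 MEM@10 WB@11
I5 sub r4 <- r4,r4: IF@8 ID@9 stall=0 (-) EX@10 MEM@11 WB@12

Answer: 12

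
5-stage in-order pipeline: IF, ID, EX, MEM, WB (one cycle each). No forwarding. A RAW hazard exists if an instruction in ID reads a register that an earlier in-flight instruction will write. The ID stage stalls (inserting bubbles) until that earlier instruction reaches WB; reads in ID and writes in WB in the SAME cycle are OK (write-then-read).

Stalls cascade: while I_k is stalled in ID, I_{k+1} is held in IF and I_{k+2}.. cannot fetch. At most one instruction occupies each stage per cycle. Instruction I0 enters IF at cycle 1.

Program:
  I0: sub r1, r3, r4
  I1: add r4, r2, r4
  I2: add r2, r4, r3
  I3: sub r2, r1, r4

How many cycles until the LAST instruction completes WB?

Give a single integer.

I0 sub r1 <- r3,r4: IF@1 ID@2 stall=0 (-) EX@3 MEM@4 WB@5
I1 add r4 <- r2,r4: IF@2 ID@3 stall=0 (-) EX@4 MEM@5 WB@6
I2 add r2 <- r4,r3: IF@3 ID@4 stall=2 (RAW on I1.r4 (WB@6)) EX@7 MEM@8 WB@9
I3 sub r2 <- r1,r4: IF@4 ID@7 stall=0 (-) EX@8 MEM@9 WB@10

Answer: 10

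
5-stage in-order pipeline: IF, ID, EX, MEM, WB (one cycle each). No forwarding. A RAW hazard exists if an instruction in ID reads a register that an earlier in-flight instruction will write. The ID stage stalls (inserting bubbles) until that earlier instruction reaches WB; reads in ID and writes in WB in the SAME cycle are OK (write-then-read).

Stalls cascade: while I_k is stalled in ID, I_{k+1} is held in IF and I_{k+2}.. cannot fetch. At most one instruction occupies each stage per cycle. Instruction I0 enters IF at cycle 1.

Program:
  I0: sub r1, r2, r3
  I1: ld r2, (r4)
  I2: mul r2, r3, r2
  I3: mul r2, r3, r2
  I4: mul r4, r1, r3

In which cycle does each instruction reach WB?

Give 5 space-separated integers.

Answer: 5 6 9 12 13

Derivation:
I0 sub r1 <- r2,r3: IF@1 ID@2 stall=0 (-) EX@3 MEM@4 WB@5
I1 ld r2 <- r4: IF@2 ID@3 stall=0 (-) EX@4 MEM@5 WB@6
I2 mul r2 <- r3,r2: IF@3 ID@4 stall=2 (RAW on I1.r2 (WB@6)) EX@7 MEM@8 WB@9
I3 mul r2 <- r3,r2: IF@4 ID@7 stall=2 (RAW on I2.r2 (WB@9)) EX@10 MEM@11 WB@12
I4 mul r4 <- r1,r3: IF@7 ID@10 stall=0 (-) EX@11 MEM@12 WB@13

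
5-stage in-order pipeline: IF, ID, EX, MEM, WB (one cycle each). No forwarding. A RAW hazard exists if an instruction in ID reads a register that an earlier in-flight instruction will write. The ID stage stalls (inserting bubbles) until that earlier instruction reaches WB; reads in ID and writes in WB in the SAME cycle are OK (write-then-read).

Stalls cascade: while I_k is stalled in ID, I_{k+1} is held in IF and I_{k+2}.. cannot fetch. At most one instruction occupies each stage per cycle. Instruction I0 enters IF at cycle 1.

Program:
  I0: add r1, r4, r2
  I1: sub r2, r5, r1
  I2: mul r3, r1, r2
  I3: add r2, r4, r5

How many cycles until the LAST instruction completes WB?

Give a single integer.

Answer: 12

Derivation:
I0 add r1 <- r4,r2: IF@1 ID@2 stall=0 (-) EX@3 MEM@4 WB@5
I1 sub r2 <- r5,r1: IF@2 ID@3 stall=2 (RAW on I0.r1 (WB@5)) EX@6 MEM@7 WB@8
I2 mul r3 <- r1,r2: IF@3 ID@6 stall=2 (RAW on I1.r2 (WB@8)) EX@9 MEM@10 WB@11
I3 add r2 <- r4,r5: IF@6 ID@9 stall=0 (-) EX@10 MEM@11 WB@12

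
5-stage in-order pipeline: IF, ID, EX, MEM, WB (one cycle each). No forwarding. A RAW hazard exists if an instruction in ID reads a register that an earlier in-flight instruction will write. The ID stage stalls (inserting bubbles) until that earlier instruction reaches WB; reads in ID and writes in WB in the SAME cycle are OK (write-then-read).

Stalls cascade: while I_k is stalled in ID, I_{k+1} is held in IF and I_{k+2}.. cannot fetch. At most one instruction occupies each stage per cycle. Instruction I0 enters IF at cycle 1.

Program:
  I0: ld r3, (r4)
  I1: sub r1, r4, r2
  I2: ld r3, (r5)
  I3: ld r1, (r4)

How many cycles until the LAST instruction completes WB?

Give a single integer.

I0 ld r3 <- r4: IF@1 ID@2 stall=0 (-) EX@3 MEM@4 WB@5
I1 sub r1 <- r4,r2: IF@2 ID@3 stall=0 (-) EX@4 MEM@5 WB@6
I2 ld r3 <- r5: IF@3 ID@4 stall=0 (-) EX@5 MEM@6 WB@7
I3 ld r1 <- r4: IF@4 ID@5 stall=0 (-) EX@6 MEM@7 WB@8

Answer: 8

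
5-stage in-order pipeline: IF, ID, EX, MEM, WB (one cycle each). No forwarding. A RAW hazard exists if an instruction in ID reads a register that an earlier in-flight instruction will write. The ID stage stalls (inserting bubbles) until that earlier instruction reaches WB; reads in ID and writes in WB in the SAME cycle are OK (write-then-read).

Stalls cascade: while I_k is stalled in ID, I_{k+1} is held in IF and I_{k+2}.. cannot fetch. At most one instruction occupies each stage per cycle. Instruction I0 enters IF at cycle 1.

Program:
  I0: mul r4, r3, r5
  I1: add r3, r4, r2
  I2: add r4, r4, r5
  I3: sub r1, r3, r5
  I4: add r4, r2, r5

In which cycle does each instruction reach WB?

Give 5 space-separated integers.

I0 mul r4 <- r3,r5: IF@1 ID@2 stall=0 (-) EX@3 MEM@4 WB@5
I1 add r3 <- r4,r2: IF@2 ID@3 stall=2 (RAW on I0.r4 (WB@5)) EX@6 MEM@7 WB@8
I2 add r4 <- r4,r5: IF@3 ID@6 stall=0 (-) EX@7 MEM@8 WB@9
I3 sub r1 <- r3,r5: IF@6 ID@7 stall=1 (RAW on I1.r3 (WB@8)) EX@9 MEM@10 WB@11
I4 add r4 <- r2,r5: IF@7 ID@9 stall=0 (-) EX@10 MEM@11 WB@12

Answer: 5 8 9 11 12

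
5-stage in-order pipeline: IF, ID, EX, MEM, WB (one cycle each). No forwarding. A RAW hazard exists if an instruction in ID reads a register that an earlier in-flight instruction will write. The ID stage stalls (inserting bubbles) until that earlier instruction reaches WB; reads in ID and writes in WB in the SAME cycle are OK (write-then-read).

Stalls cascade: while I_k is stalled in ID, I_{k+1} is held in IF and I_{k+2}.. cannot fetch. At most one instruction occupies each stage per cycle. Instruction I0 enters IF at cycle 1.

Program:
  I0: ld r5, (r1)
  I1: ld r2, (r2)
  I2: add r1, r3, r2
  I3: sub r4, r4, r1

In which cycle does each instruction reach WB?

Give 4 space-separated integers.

Answer: 5 6 9 12

Derivation:
I0 ld r5 <- r1: IF@1 ID@2 stall=0 (-) EX@3 MEM@4 WB@5
I1 ld r2 <- r2: IF@2 ID@3 stall=0 (-) EX@4 MEM@5 WB@6
I2 add r1 <- r3,r2: IF@3 ID@4 stall=2 (RAW on I1.r2 (WB@6)) EX@7 MEM@8 WB@9
I3 sub r4 <- r4,r1: IF@4 ID@7 stall=2 (RAW on I2.r1 (WB@9)) EX@10 MEM@11 WB@12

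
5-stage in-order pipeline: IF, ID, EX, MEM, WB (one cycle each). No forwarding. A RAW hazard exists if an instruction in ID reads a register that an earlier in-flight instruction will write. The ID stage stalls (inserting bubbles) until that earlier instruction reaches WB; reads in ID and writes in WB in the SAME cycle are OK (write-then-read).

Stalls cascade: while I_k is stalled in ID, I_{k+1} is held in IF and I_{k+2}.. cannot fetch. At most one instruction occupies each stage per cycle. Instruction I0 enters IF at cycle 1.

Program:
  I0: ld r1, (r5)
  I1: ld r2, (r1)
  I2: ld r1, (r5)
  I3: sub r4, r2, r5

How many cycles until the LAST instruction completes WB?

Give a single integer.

I0 ld r1 <- r5: IF@1 ID@2 stall=0 (-) EX@3 MEM@4 WB@5
I1 ld r2 <- r1: IF@2 ID@3 stall=2 (RAW on I0.r1 (WB@5)) EX@6 MEM@7 WB@8
I2 ld r1 <- r5: IF@3 ID@6 stall=0 (-) EX@7 MEM@8 WB@9
I3 sub r4 <- r2,r5: IF@6 ID@7 stall=1 (RAW on I1.r2 (WB@8)) EX@9 MEM@10 WB@11

Answer: 11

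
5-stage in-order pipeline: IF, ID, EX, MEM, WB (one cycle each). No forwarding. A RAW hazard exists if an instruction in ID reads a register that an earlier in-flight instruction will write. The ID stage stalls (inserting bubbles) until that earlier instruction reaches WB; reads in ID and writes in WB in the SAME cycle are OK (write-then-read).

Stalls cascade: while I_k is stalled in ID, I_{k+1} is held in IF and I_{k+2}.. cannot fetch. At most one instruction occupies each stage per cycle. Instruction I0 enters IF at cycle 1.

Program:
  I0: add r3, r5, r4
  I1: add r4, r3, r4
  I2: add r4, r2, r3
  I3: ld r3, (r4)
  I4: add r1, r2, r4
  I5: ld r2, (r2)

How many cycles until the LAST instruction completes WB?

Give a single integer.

I0 add r3 <- r5,r4: IF@1 ID@2 stall=0 (-) EX@3 MEM@4 WB@5
I1 add r4 <- r3,r4: IF@2 ID@3 stall=2 (RAW on I0.r3 (WB@5)) EX@6 MEM@7 WB@8
I2 add r4 <- r2,r3: IF@3 ID@6 stall=0 (-) EX@7 MEM@8 WB@9
I3 ld r3 <- r4: IF@6 ID@7 stall=2 (RAW on I2.r4 (WB@9)) EX@10 MEM@11 WB@12
I4 add r1 <- r2,r4: IF@7 ID@10 stall=0 (-) EX@11 MEM@12 WB@13
I5 ld r2 <- r2: IF@10 ID@11 stall=0 (-) EX@12 MEM@13 WB@14

Answer: 14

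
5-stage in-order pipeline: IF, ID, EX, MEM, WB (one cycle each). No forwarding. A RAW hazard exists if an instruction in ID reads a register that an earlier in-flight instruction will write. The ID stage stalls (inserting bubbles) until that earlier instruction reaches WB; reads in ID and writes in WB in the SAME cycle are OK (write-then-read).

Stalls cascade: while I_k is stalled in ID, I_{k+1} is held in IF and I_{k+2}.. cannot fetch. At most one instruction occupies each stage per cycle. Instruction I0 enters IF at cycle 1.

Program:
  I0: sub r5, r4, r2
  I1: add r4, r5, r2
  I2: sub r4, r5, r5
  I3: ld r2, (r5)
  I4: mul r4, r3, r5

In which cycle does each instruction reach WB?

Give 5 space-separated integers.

I0 sub r5 <- r4,r2: IF@1 ID@2 stall=0 (-) EX@3 MEM@4 WB@5
I1 add r4 <- r5,r2: IF@2 ID@3 stall=2 (RAW on I0.r5 (WB@5)) EX@6 MEM@7 WB@8
I2 sub r4 <- r5,r5: IF@3 ID@6 stall=0 (-) EX@7 MEM@8 WB@9
I3 ld r2 <- r5: IF@6 ID@7 stall=0 (-) EX@8 MEM@9 WB@10
I4 mul r4 <- r3,r5: IF@7 ID@8 stall=0 (-) EX@9 MEM@10 WB@11

Answer: 5 8 9 10 11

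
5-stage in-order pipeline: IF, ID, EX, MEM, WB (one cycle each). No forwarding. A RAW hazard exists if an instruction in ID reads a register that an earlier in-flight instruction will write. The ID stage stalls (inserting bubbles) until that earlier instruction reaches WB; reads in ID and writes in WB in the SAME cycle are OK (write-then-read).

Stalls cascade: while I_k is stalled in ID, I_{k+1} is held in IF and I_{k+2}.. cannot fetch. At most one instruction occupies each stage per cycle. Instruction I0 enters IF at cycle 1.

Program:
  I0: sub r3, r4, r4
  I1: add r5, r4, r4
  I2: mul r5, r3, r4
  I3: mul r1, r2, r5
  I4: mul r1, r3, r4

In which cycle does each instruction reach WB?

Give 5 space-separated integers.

I0 sub r3 <- r4,r4: IF@1 ID@2 stall=0 (-) EX@3 MEM@4 WB@5
I1 add r5 <- r4,r4: IF@2 ID@3 stall=0 (-) EX@4 MEM@5 WB@6
I2 mul r5 <- r3,r4: IF@3 ID@4 stall=1 (RAW on I0.r3 (WB@5)) EX@6 MEM@7 WB@8
I3 mul r1 <- r2,r5: IF@4 ID@6 stall=2 (RAW on I2.r5 (WB@8)) EX@9 MEM@10 WB@11
I4 mul r1 <- r3,r4: IF@6 ID@9 stall=0 (-) EX@10 MEM@11 WB@12

Answer: 5 6 8 11 12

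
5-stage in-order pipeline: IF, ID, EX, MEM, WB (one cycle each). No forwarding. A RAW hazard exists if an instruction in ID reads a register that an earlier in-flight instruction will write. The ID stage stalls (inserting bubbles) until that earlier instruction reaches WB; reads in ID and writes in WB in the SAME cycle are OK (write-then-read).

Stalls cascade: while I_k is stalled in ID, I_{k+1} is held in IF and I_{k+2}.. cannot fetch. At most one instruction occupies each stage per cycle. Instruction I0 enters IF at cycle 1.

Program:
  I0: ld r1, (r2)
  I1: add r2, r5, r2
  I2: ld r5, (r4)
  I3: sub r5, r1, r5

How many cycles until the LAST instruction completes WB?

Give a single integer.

Answer: 10

Derivation:
I0 ld r1 <- r2: IF@1 ID@2 stall=0 (-) EX@3 MEM@4 WB@5
I1 add r2 <- r5,r2: IF@2 ID@3 stall=0 (-) EX@4 MEM@5 WB@6
I2 ld r5 <- r4: IF@3 ID@4 stall=0 (-) EX@5 MEM@6 WB@7
I3 sub r5 <- r1,r5: IF@4 ID@5 stall=2 (RAW on I2.r5 (WB@7)) EX@8 MEM@9 WB@10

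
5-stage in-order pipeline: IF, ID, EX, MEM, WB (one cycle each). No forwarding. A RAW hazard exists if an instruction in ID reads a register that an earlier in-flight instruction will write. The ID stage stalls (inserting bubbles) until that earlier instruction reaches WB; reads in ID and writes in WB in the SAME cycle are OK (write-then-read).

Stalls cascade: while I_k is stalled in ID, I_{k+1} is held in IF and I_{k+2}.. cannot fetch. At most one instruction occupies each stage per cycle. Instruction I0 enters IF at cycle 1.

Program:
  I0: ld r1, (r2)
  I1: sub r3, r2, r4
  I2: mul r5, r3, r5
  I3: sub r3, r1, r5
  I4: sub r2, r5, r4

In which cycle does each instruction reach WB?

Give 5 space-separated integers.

I0 ld r1 <- r2: IF@1 ID@2 stall=0 (-) EX@3 MEM@4 WB@5
I1 sub r3 <- r2,r4: IF@2 ID@3 stall=0 (-) EX@4 MEM@5 WB@6
I2 mul r5 <- r3,r5: IF@3 ID@4 stall=2 (RAW on I1.r3 (WB@6)) EX@7 MEM@8 WB@9
I3 sub r3 <- r1,r5: IF@4 ID@7 stall=2 (RAW on I2.r5 (WB@9)) EX@10 MEM@11 WB@12
I4 sub r2 <- r5,r4: IF@7 ID@10 stall=0 (-) EX@11 MEM@12 WB@13

Answer: 5 6 9 12 13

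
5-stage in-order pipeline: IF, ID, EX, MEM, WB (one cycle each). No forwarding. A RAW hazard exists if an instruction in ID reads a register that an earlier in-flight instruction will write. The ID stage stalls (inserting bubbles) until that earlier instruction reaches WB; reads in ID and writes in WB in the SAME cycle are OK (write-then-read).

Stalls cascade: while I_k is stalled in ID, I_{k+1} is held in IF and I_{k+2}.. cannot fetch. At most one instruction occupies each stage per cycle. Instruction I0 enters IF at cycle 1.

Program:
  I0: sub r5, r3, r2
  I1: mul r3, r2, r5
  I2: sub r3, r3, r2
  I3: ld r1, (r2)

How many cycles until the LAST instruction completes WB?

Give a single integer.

Answer: 12

Derivation:
I0 sub r5 <- r3,r2: IF@1 ID@2 stall=0 (-) EX@3 MEM@4 WB@5
I1 mul r3 <- r2,r5: IF@2 ID@3 stall=2 (RAW on I0.r5 (WB@5)) EX@6 MEM@7 WB@8
I2 sub r3 <- r3,r2: IF@3 ID@6 stall=2 (RAW on I1.r3 (WB@8)) EX@9 MEM@10 WB@11
I3 ld r1 <- r2: IF@6 ID@9 stall=0 (-) EX@10 MEM@11 WB@12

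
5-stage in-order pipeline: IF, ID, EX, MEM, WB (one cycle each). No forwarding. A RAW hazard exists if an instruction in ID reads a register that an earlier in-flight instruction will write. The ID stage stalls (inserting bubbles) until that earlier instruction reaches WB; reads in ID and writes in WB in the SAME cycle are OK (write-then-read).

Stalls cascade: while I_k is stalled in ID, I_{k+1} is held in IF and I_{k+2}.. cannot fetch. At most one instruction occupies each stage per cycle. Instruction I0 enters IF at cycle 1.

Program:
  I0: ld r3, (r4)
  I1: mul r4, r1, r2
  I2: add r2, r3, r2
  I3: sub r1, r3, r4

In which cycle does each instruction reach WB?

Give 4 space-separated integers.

Answer: 5 6 8 9

Derivation:
I0 ld r3 <- r4: IF@1 ID@2 stall=0 (-) EX@3 MEM@4 WB@5
I1 mul r4 <- r1,r2: IF@2 ID@3 stall=0 (-) EX@4 MEM@5 WB@6
I2 add r2 <- r3,r2: IF@3 ID@4 stall=1 (RAW on I0.r3 (WB@5)) EX@6 MEM@7 WB@8
I3 sub r1 <- r3,r4: IF@4 ID@6 stall=0 (-) EX@7 MEM@8 WB@9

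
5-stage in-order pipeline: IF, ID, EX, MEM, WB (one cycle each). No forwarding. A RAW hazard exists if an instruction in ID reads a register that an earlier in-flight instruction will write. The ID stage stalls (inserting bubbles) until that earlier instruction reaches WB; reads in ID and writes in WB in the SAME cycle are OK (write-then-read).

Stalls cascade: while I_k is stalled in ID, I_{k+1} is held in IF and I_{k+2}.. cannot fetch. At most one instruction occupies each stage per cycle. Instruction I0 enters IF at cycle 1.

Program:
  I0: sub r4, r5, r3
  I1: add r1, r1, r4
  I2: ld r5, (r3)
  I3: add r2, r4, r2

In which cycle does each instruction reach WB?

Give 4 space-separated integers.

Answer: 5 8 9 10

Derivation:
I0 sub r4 <- r5,r3: IF@1 ID@2 stall=0 (-) EX@3 MEM@4 WB@5
I1 add r1 <- r1,r4: IF@2 ID@3 stall=2 (RAW on I0.r4 (WB@5)) EX@6 MEM@7 WB@8
I2 ld r5 <- r3: IF@3 ID@6 stall=0 (-) EX@7 MEM@8 WB@9
I3 add r2 <- r4,r2: IF@6 ID@7 stall=0 (-) EX@8 MEM@9 WB@10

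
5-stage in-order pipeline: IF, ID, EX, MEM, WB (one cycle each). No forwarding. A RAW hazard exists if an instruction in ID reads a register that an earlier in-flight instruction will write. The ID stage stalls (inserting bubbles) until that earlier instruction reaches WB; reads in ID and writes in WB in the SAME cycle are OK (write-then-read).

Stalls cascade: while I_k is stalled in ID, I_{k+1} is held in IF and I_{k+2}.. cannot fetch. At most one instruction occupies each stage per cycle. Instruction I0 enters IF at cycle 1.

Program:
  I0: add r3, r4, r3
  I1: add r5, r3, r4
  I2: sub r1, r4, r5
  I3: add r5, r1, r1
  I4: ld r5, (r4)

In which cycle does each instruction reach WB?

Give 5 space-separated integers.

Answer: 5 8 11 14 15

Derivation:
I0 add r3 <- r4,r3: IF@1 ID@2 stall=0 (-) EX@3 MEM@4 WB@5
I1 add r5 <- r3,r4: IF@2 ID@3 stall=2 (RAW on I0.r3 (WB@5)) EX@6 MEM@7 WB@8
I2 sub r1 <- r4,r5: IF@3 ID@6 stall=2 (RAW on I1.r5 (WB@8)) EX@9 MEM@10 WB@11
I3 add r5 <- r1,r1: IF@6 ID@9 stall=2 (RAW on I2.r1 (WB@11)) EX@12 MEM@13 WB@14
I4 ld r5 <- r4: IF@9 ID@12 stall=0 (-) EX@13 MEM@14 WB@15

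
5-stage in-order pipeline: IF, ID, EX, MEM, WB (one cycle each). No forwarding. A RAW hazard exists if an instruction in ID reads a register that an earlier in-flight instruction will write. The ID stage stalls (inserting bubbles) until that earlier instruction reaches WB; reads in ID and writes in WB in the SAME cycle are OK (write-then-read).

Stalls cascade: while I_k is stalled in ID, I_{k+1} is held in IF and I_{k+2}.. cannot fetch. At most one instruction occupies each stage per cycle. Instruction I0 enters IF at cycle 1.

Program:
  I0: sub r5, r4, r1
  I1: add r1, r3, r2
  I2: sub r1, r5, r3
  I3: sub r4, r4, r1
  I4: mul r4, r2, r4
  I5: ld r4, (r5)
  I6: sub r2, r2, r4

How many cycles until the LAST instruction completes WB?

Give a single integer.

I0 sub r5 <- r4,r1: IF@1 ID@2 stall=0 (-) EX@3 MEM@4 WB@5
I1 add r1 <- r3,r2: IF@2 ID@3 stall=0 (-) EX@4 MEM@5 WB@6
I2 sub r1 <- r5,r3: IF@3 ID@4 stall=1 (RAW on I0.r5 (WB@5)) EX@6 MEM@7 WB@8
I3 sub r4 <- r4,r1: IF@4 ID@6 stall=2 (RAW on I2.r1 (WB@8)) EX@9 MEM@10 WB@11
I4 mul r4 <- r2,r4: IF@6 ID@9 stall=2 (RAW on I3.r4 (WB@11)) EX@12 MEM@13 WB@14
I5 ld r4 <- r5: IF@9 ID@12 stall=0 (-) EX@13 MEM@14 WB@15
I6 sub r2 <- r2,r4: IF@12 ID@13 stall=2 (RAW on I5.r4 (WB@15)) EX@16 MEM@17 WB@18

Answer: 18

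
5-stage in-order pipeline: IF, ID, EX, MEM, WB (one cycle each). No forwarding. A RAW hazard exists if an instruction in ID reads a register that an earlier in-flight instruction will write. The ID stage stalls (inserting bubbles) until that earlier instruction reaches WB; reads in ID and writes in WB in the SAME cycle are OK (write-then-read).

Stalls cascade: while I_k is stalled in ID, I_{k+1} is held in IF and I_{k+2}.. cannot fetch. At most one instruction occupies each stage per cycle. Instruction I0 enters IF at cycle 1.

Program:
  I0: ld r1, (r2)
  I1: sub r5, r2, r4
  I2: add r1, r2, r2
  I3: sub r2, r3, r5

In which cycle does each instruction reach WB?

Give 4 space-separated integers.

I0 ld r1 <- r2: IF@1 ID@2 stall=0 (-) EX@3 MEM@4 WB@5
I1 sub r5 <- r2,r4: IF@2 ID@3 stall=0 (-) EX@4 MEM@5 WB@6
I2 add r1 <- r2,r2: IF@3 ID@4 stall=0 (-) EX@5 MEM@6 WB@7
I3 sub r2 <- r3,r5: IF@4 ID@5 stall=1 (RAW on I1.r5 (WB@6)) EX@7 MEM@8 WB@9

Answer: 5 6 7 9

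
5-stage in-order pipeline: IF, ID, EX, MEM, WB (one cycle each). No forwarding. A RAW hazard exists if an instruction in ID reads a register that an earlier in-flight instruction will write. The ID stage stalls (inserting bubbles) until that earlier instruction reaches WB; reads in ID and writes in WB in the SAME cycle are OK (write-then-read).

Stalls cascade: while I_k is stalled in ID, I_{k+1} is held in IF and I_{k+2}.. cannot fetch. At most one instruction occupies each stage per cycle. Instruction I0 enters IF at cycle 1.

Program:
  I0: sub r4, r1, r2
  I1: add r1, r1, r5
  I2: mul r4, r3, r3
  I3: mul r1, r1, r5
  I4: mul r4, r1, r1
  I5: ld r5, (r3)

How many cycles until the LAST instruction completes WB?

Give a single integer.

Answer: 13

Derivation:
I0 sub r4 <- r1,r2: IF@1 ID@2 stall=0 (-) EX@3 MEM@4 WB@5
I1 add r1 <- r1,r5: IF@2 ID@3 stall=0 (-) EX@4 MEM@5 WB@6
I2 mul r4 <- r3,r3: IF@3 ID@4 stall=0 (-) EX@5 MEM@6 WB@7
I3 mul r1 <- r1,r5: IF@4 ID@5 stall=1 (RAW on I1.r1 (WB@6)) EX@7 MEM@8 WB@9
I4 mul r4 <- r1,r1: IF@5 ID@7 stall=2 (RAW on I3.r1 (WB@9)) EX@10 MEM@11 WB@12
I5 ld r5 <- r3: IF@7 ID@10 stall=0 (-) EX@11 MEM@12 WB@13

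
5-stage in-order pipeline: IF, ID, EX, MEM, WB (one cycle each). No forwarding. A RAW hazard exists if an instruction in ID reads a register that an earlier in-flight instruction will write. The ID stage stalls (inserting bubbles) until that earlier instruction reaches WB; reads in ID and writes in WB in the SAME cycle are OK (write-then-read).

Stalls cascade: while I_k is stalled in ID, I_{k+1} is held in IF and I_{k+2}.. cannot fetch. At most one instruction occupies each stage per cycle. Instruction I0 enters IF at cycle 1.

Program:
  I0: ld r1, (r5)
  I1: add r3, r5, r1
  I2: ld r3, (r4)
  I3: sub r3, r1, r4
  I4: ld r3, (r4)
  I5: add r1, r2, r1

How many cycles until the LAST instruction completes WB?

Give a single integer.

I0 ld r1 <- r5: IF@1 ID@2 stall=0 (-) EX@3 MEM@4 WB@5
I1 add r3 <- r5,r1: IF@2 ID@3 stall=2 (RAW on I0.r1 (WB@5)) EX@6 MEM@7 WB@8
I2 ld r3 <- r4: IF@3 ID@6 stall=0 (-) EX@7 MEM@8 WB@9
I3 sub r3 <- r1,r4: IF@6 ID@7 stall=0 (-) EX@8 MEM@9 WB@10
I4 ld r3 <- r4: IF@7 ID@8 stall=0 (-) EX@9 MEM@10 WB@11
I5 add r1 <- r2,r1: IF@8 ID@9 stall=0 (-) EX@10 MEM@11 WB@12

Answer: 12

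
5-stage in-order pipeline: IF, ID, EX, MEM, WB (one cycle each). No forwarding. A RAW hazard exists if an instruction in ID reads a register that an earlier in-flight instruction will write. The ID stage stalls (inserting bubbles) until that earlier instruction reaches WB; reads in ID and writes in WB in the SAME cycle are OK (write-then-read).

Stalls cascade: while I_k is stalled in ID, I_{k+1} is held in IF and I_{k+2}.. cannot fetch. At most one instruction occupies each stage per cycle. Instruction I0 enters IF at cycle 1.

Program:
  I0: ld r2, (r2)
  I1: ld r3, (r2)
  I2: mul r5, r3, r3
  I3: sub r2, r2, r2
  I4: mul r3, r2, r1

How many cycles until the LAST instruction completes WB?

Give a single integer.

Answer: 15

Derivation:
I0 ld r2 <- r2: IF@1 ID@2 stall=0 (-) EX@3 MEM@4 WB@5
I1 ld r3 <- r2: IF@2 ID@3 stall=2 (RAW on I0.r2 (WB@5)) EX@6 MEM@7 WB@8
I2 mul r5 <- r3,r3: IF@3 ID@6 stall=2 (RAW on I1.r3 (WB@8)) EX@9 MEM@10 WB@11
I3 sub r2 <- r2,r2: IF@6 ID@9 stall=0 (-) EX@10 MEM@11 WB@12
I4 mul r3 <- r2,r1: IF@9 ID@10 stall=2 (RAW on I3.r2 (WB@12)) EX@13 MEM@14 WB@15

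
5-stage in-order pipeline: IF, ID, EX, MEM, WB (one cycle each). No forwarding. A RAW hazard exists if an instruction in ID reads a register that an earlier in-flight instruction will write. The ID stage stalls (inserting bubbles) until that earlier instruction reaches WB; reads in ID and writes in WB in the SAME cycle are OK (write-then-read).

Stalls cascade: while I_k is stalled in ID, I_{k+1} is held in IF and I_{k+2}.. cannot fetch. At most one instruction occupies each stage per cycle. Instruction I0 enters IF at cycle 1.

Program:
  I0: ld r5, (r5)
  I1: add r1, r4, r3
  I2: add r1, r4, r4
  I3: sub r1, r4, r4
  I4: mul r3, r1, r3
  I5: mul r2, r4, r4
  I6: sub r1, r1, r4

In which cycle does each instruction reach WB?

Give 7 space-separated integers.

Answer: 5 6 7 8 11 12 13

Derivation:
I0 ld r5 <- r5: IF@1 ID@2 stall=0 (-) EX@3 MEM@4 WB@5
I1 add r1 <- r4,r3: IF@2 ID@3 stall=0 (-) EX@4 MEM@5 WB@6
I2 add r1 <- r4,r4: IF@3 ID@4 stall=0 (-) EX@5 MEM@6 WB@7
I3 sub r1 <- r4,r4: IF@4 ID@5 stall=0 (-) EX@6 MEM@7 WB@8
I4 mul r3 <- r1,r3: IF@5 ID@6 stall=2 (RAW on I3.r1 (WB@8)) EX@9 MEM@10 WB@11
I5 mul r2 <- r4,r4: IF@6 ID@9 stall=0 (-) EX@10 MEM@11 WB@12
I6 sub r1 <- r1,r4: IF@9 ID@10 stall=0 (-) EX@11 MEM@12 WB@13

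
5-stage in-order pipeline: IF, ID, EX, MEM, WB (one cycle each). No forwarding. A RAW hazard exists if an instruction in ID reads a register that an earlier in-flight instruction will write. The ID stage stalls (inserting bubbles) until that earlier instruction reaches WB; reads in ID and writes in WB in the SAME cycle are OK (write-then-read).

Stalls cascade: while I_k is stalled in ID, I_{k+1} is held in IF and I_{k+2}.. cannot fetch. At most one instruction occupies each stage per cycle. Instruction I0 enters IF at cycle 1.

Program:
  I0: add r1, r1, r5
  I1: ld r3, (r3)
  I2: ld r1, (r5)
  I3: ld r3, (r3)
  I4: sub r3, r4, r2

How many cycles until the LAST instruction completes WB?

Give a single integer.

I0 add r1 <- r1,r5: IF@1 ID@2 stall=0 (-) EX@3 MEM@4 WB@5
I1 ld r3 <- r3: IF@2 ID@3 stall=0 (-) EX@4 MEM@5 WB@6
I2 ld r1 <- r5: IF@3 ID@4 stall=0 (-) EX@5 MEM@6 WB@7
I3 ld r3 <- r3: IF@4 ID@5 stall=1 (RAW on I1.r3 (WB@6)) EX@7 MEM@8 WB@9
I4 sub r3 <- r4,r2: IF@5 ID@7 stall=0 (-) EX@8 MEM@9 WB@10

Answer: 10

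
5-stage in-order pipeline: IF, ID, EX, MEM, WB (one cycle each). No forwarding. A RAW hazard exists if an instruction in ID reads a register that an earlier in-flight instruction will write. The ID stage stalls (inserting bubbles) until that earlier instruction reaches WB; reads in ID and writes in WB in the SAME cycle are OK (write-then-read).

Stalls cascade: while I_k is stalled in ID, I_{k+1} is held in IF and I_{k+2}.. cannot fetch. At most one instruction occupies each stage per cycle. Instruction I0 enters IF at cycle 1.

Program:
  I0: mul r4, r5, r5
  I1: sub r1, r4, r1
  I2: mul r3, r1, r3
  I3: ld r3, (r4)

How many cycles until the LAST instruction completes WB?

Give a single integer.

I0 mul r4 <- r5,r5: IF@1 ID@2 stall=0 (-) EX@3 MEM@4 WB@5
I1 sub r1 <- r4,r1: IF@2 ID@3 stall=2 (RAW on I0.r4 (WB@5)) EX@6 MEM@7 WB@8
I2 mul r3 <- r1,r3: IF@3 ID@6 stall=2 (RAW on I1.r1 (WB@8)) EX@9 MEM@10 WB@11
I3 ld r3 <- r4: IF@6 ID@9 stall=0 (-) EX@10 MEM@11 WB@12

Answer: 12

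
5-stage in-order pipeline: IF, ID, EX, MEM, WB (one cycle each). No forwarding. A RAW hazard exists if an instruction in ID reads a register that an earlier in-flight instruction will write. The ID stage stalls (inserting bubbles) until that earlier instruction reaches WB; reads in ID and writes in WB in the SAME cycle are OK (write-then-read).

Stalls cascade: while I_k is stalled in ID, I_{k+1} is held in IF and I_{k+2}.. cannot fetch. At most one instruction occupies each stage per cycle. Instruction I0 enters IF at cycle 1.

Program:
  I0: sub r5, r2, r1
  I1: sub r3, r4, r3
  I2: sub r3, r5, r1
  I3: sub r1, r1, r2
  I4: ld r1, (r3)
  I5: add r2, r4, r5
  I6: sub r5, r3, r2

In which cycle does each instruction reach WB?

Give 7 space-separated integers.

I0 sub r5 <- r2,r1: IF@1 ID@2 stall=0 (-) EX@3 MEM@4 WB@5
I1 sub r3 <- r4,r3: IF@2 ID@3 stall=0 (-) EX@4 MEM@5 WB@6
I2 sub r3 <- r5,r1: IF@3 ID@4 stall=1 (RAW on I0.r5 (WB@5)) EX@6 MEM@7 WB@8
I3 sub r1 <- r1,r2: IF@4 ID@6 stall=0 (-) EX@7 MEM@8 WB@9
I4 ld r1 <- r3: IF@6 ID@7 stall=1 (RAW on I2.r3 (WB@8)) EX@9 MEM@10 WB@11
I5 add r2 <- r4,r5: IF@7 ID@9 stall=0 (-) EX@10 MEM@11 WB@12
I6 sub r5 <- r3,r2: IF@9 ID@10 stall=2 (RAW on I5.r2 (WB@12)) EX@13 MEM@14 WB@15

Answer: 5 6 8 9 11 12 15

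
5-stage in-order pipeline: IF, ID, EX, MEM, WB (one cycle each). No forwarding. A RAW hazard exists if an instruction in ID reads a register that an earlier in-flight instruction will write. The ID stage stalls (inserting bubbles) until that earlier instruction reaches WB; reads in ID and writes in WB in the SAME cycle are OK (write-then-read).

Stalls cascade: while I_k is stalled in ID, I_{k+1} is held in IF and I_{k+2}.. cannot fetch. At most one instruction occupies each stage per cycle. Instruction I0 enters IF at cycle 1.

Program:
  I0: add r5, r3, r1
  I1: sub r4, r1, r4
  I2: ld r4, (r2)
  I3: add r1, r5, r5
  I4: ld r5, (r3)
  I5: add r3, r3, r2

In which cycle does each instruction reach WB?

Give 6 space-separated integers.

Answer: 5 6 7 8 9 10

Derivation:
I0 add r5 <- r3,r1: IF@1 ID@2 stall=0 (-) EX@3 MEM@4 WB@5
I1 sub r4 <- r1,r4: IF@2 ID@3 stall=0 (-) EX@4 MEM@5 WB@6
I2 ld r4 <- r2: IF@3 ID@4 stall=0 (-) EX@5 MEM@6 WB@7
I3 add r1 <- r5,r5: IF@4 ID@5 stall=0 (-) EX@6 MEM@7 WB@8
I4 ld r5 <- r3: IF@5 ID@6 stall=0 (-) EX@7 MEM@8 WB@9
I5 add r3 <- r3,r2: IF@6 ID@7 stall=0 (-) EX@8 MEM@9 WB@10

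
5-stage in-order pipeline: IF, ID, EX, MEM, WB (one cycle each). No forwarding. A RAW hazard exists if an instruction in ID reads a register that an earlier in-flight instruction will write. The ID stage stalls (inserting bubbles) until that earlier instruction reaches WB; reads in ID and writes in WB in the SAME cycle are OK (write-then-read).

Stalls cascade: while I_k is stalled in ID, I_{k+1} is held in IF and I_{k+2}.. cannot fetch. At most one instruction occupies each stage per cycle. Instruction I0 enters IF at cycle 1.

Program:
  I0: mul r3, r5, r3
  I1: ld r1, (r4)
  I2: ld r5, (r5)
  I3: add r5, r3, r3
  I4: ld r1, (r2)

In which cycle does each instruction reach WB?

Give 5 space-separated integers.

Answer: 5 6 7 8 9

Derivation:
I0 mul r3 <- r5,r3: IF@1 ID@2 stall=0 (-) EX@3 MEM@4 WB@5
I1 ld r1 <- r4: IF@2 ID@3 stall=0 (-) EX@4 MEM@5 WB@6
I2 ld r5 <- r5: IF@3 ID@4 stall=0 (-) EX@5 MEM@6 WB@7
I3 add r5 <- r3,r3: IF@4 ID@5 stall=0 (-) EX@6 MEM@7 WB@8
I4 ld r1 <- r2: IF@5 ID@6 stall=0 (-) EX@7 MEM@8 WB@9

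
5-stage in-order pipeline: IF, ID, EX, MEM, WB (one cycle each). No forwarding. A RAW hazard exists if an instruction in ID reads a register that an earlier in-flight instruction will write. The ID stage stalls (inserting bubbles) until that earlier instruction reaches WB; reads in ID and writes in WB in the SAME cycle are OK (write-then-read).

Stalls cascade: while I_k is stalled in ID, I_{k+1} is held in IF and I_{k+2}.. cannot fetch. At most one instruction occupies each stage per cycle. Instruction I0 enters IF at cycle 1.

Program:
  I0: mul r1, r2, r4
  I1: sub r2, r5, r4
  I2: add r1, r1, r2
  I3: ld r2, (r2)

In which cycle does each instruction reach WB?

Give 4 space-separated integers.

I0 mul r1 <- r2,r4: IF@1 ID@2 stall=0 (-) EX@3 MEM@4 WB@5
I1 sub r2 <- r5,r4: IF@2 ID@3 stall=0 (-) EX@4 MEM@5 WB@6
I2 add r1 <- r1,r2: IF@3 ID@4 stall=2 (RAW on I1.r2 (WB@6)) EX@7 MEM@8 WB@9
I3 ld r2 <- r2: IF@4 ID@7 stall=0 (-) EX@8 MEM@9 WB@10

Answer: 5 6 9 10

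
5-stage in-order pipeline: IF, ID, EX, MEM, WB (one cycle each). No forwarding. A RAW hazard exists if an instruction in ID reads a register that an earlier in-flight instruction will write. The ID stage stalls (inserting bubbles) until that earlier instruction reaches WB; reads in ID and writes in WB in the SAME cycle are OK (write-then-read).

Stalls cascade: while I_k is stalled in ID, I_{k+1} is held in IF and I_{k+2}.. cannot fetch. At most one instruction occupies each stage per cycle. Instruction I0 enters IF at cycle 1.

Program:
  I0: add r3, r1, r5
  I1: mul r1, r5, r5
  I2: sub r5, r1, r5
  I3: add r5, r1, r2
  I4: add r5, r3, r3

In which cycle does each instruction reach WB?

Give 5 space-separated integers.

Answer: 5 6 9 10 11

Derivation:
I0 add r3 <- r1,r5: IF@1 ID@2 stall=0 (-) EX@3 MEM@4 WB@5
I1 mul r1 <- r5,r5: IF@2 ID@3 stall=0 (-) EX@4 MEM@5 WB@6
I2 sub r5 <- r1,r5: IF@3 ID@4 stall=2 (RAW on I1.r1 (WB@6)) EX@7 MEM@8 WB@9
I3 add r5 <- r1,r2: IF@4 ID@7 stall=0 (-) EX@8 MEM@9 WB@10
I4 add r5 <- r3,r3: IF@7 ID@8 stall=0 (-) EX@9 MEM@10 WB@11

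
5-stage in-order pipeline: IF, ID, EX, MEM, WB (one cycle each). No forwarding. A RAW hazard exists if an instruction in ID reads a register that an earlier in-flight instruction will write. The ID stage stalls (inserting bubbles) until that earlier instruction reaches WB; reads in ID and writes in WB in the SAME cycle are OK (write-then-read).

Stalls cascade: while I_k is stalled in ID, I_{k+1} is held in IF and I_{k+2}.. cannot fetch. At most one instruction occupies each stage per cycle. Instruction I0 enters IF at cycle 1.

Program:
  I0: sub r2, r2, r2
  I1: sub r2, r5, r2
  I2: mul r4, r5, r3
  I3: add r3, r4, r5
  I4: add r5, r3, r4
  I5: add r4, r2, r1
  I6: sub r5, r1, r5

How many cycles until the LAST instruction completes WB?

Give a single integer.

I0 sub r2 <- r2,r2: IF@1 ID@2 stall=0 (-) EX@3 MEM@4 WB@5
I1 sub r2 <- r5,r2: IF@2 ID@3 stall=2 (RAW on I0.r2 (WB@5)) EX@6 MEM@7 WB@8
I2 mul r4 <- r5,r3: IF@3 ID@6 stall=0 (-) EX@7 MEM@8 WB@9
I3 add r3 <- r4,r5: IF@6 ID@7 stall=2 (RAW on I2.r4 (WB@9)) EX@10 MEM@11 WB@12
I4 add r5 <- r3,r4: IF@7 ID@10 stall=2 (RAW on I3.r3 (WB@12)) EX@13 MEM@14 WB@15
I5 add r4 <- r2,r1: IF@10 ID@13 stall=0 (-) EX@14 MEM@15 WB@16
I6 sub r5 <- r1,r5: IF@13 ID@14 stall=1 (RAW on I4.r5 (WB@15)) EX@16 MEM@17 WB@18

Answer: 18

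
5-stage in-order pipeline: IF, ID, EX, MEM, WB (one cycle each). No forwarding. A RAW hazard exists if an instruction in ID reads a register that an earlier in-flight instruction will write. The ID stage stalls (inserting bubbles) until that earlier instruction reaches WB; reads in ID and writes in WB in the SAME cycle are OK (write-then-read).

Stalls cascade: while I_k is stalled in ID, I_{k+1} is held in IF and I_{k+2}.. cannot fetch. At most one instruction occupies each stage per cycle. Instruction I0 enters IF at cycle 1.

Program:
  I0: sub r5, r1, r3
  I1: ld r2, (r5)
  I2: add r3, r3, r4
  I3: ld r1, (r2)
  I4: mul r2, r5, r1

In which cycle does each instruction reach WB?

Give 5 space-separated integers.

Answer: 5 8 9 11 14

Derivation:
I0 sub r5 <- r1,r3: IF@1 ID@2 stall=0 (-) EX@3 MEM@4 WB@5
I1 ld r2 <- r5: IF@2 ID@3 stall=2 (RAW on I0.r5 (WB@5)) EX@6 MEM@7 WB@8
I2 add r3 <- r3,r4: IF@3 ID@6 stall=0 (-) EX@7 MEM@8 WB@9
I3 ld r1 <- r2: IF@6 ID@7 stall=1 (RAW on I1.r2 (WB@8)) EX@9 MEM@10 WB@11
I4 mul r2 <- r5,r1: IF@7 ID@9 stall=2 (RAW on I3.r1 (WB@11)) EX@12 MEM@13 WB@14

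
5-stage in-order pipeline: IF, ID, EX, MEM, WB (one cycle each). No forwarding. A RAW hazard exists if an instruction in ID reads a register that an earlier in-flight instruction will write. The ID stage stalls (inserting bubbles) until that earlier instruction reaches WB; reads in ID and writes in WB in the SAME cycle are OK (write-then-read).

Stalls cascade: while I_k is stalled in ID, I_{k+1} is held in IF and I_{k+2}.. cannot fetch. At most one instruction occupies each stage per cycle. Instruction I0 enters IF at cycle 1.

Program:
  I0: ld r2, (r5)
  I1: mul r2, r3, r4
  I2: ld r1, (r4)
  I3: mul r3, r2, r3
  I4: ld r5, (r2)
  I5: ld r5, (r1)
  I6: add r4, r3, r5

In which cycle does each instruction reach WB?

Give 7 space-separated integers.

I0 ld r2 <- r5: IF@1 ID@2 stall=0 (-) EX@3 MEM@4 WB@5
I1 mul r2 <- r3,r4: IF@2 ID@3 stall=0 (-) EX@4 MEM@5 WB@6
I2 ld r1 <- r4: IF@3 ID@4 stall=0 (-) EX@5 MEM@6 WB@7
I3 mul r3 <- r2,r3: IF@4 ID@5 stall=1 (RAW on I1.r2 (WB@6)) EX@7 MEM@8 WB@9
I4 ld r5 <- r2: IF@5 ID@7 stall=0 (-) EX@8 MEM@9 WB@10
I5 ld r5 <- r1: IF@7 ID@8 stall=0 (-) EX@9 MEM@10 WB@11
I6 add r4 <- r3,r5: IF@8 ID@9 stall=2 (RAW on I5.r5 (WB@11)) EX@12 MEM@13 WB@14

Answer: 5 6 7 9 10 11 14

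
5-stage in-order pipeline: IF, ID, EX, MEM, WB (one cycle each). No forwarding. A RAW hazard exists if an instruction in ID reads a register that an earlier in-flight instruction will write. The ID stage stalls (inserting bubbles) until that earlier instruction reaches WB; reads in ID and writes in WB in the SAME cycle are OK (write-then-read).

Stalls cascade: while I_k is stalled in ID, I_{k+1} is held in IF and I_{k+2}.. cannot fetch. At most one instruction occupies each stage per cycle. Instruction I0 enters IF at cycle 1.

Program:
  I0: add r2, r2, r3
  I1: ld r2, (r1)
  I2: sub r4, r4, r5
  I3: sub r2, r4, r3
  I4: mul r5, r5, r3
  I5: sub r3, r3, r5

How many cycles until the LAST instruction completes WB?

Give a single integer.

Answer: 14

Derivation:
I0 add r2 <- r2,r3: IF@1 ID@2 stall=0 (-) EX@3 MEM@4 WB@5
I1 ld r2 <- r1: IF@2 ID@3 stall=0 (-) EX@4 MEM@5 WB@6
I2 sub r4 <- r4,r5: IF@3 ID@4 stall=0 (-) EX@5 MEM@6 WB@7
I3 sub r2 <- r4,r3: IF@4 ID@5 stall=2 (RAW on I2.r4 (WB@7)) EX@8 MEM@9 WB@10
I4 mul r5 <- r5,r3: IF@5 ID@8 stall=0 (-) EX@9 MEM@10 WB@11
I5 sub r3 <- r3,r5: IF@8 ID@9 stall=2 (RAW on I4.r5 (WB@11)) EX@12 MEM@13 WB@14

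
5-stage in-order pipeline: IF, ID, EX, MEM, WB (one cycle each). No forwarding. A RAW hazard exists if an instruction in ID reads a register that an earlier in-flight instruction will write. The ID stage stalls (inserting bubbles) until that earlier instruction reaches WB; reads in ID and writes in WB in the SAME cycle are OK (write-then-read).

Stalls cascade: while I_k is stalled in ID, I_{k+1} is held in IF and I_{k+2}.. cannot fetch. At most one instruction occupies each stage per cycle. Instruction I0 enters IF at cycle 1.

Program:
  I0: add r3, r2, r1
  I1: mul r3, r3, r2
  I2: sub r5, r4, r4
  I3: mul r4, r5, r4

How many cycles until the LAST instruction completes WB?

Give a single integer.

I0 add r3 <- r2,r1: IF@1 ID@2 stall=0 (-) EX@3 MEM@4 WB@5
I1 mul r3 <- r3,r2: IF@2 ID@3 stall=2 (RAW on I0.r3 (WB@5)) EX@6 MEM@7 WB@8
I2 sub r5 <- r4,r4: IF@3 ID@6 stall=0 (-) EX@7 MEM@8 WB@9
I3 mul r4 <- r5,r4: IF@6 ID@7 stall=2 (RAW on I2.r5 (WB@9)) EX@10 MEM@11 WB@12

Answer: 12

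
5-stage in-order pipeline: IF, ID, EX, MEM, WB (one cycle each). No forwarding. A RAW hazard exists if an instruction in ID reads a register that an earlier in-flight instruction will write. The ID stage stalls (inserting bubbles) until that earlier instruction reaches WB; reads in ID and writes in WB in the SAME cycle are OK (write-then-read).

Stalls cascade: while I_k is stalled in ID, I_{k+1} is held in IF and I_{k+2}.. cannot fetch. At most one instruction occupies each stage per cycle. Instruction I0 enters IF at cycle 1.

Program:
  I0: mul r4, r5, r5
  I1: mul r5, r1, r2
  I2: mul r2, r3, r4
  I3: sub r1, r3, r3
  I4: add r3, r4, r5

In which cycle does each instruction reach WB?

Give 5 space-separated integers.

Answer: 5 6 8 9 10

Derivation:
I0 mul r4 <- r5,r5: IF@1 ID@2 stall=0 (-) EX@3 MEM@4 WB@5
I1 mul r5 <- r1,r2: IF@2 ID@3 stall=0 (-) EX@4 MEM@5 WB@6
I2 mul r2 <- r3,r4: IF@3 ID@4 stall=1 (RAW on I0.r4 (WB@5)) EX@6 MEM@7 WB@8
I3 sub r1 <- r3,r3: IF@4 ID@6 stall=0 (-) EX@7 MEM@8 WB@9
I4 add r3 <- r4,r5: IF@6 ID@7 stall=0 (-) EX@8 MEM@9 WB@10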